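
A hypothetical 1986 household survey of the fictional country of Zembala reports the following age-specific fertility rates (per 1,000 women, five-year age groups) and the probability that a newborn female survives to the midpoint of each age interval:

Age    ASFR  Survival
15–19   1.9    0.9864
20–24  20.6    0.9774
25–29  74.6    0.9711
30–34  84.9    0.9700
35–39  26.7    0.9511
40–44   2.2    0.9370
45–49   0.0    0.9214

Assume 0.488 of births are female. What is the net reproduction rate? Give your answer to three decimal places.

Proportion female at birth = 0.488.
Per-age-group product (5 × ASFR × survival probability):
  15–19: 5 × 1.9/1000 × 0.9864 = 0.00937
  20–24: 5 × 20.6/1000 × 0.9774 = 0.10067
  25–29: 5 × 74.6/1000 × 0.9711 = 0.36222
  30–34: 5 × 84.9/1000 × 0.9700 = 0.41177
  35–39: 5 × 26.7/1000 × 0.9511 = 0.12697
  40–44: 5 × 2.2/1000 × 0.9370 = 0.01031
  45–49: 5 × 0.0/1000 × 0.9214 = 0.00000
Sum = 1.02131
NRR = 0.488 × 1.02131 = 0.49840
With NRR below 1 the population is below replacement fertility.

0.498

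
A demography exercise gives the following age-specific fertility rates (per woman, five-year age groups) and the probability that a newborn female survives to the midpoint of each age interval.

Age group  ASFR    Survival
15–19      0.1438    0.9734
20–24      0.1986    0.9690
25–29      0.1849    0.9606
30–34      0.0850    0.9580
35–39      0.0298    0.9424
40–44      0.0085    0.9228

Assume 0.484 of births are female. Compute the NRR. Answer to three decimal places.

1.518

Proportion female at birth = 0.484.
Per-age-group product (5 × ASFR × survival probability):
  15–19: 5 × 0.1438 × 0.9734 = 0.69987
  20–24: 5 × 0.1986 × 0.9690 = 0.96222
  25–29: 5 × 0.1849 × 0.9606 = 0.88807
  30–34: 5 × 0.0850 × 0.9580 = 0.40715
  35–39: 5 × 0.0298 × 0.9424 = 0.14042
  40–44: 5 × 0.0085 × 0.9228 = 0.03922
Sum = 3.13695
NRR = 0.484 × 3.13695 = 1.51828
NRR > 1, so each generation more than replaces itself.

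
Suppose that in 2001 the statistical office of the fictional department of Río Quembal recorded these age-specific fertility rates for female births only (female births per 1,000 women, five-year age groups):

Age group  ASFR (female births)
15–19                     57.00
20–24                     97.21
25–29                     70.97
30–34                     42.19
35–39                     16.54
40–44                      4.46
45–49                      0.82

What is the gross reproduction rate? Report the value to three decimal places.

1.446

Sum of female ASFRs = 57.00 + 97.21 + 70.97 + 42.19 + 16.54 + 4.46 + 0.82 = 289.19
GRR = 5 × 289.19 / 1000 = 1.44595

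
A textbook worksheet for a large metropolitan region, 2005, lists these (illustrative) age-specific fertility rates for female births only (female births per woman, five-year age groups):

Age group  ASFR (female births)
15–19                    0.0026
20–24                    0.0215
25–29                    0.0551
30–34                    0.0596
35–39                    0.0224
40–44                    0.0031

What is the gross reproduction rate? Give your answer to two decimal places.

Sum of female ASFRs = 0.0026 + 0.0215 + 0.0551 + 0.0596 + 0.0224 + 0.0031 = 0.1643
GRR = 5 × 0.1643 = 0.8215

0.82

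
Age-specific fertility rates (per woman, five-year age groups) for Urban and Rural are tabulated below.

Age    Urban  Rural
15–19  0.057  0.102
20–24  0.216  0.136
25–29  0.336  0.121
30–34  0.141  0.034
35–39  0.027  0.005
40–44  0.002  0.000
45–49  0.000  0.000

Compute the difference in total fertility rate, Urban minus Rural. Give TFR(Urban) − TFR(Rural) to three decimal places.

1.905

Urban:
  Sum of ASFRs = 0.057 + 0.216 + 0.336 + 0.141 + 0.027 + 0.002 + 0.000 = 0.779
  TFR = 5 × 0.779 = 3.895
Rural:
  Sum of ASFRs = 0.102 + 0.136 + 0.121 + 0.034 + 0.005 + 0.000 + 0.000 = 0.398
  TFR = 5 × 0.398 = 1.99
Difference = 3.895 − 1.99 = 1.905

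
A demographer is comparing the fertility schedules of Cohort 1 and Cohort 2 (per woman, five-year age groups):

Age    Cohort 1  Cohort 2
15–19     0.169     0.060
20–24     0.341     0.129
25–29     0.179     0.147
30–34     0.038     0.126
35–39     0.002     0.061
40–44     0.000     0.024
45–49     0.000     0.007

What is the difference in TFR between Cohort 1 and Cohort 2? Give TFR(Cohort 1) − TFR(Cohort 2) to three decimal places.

Cohort 1:
  Sum of ASFRs = 0.169 + 0.341 + 0.179 + 0.038 + 0.002 + 0.000 + 0.000 = 0.729
  TFR = 5 × 0.729 = 3.645
Cohort 2:
  Sum of ASFRs = 0.060 + 0.129 + 0.147 + 0.126 + 0.061 + 0.024 + 0.007 = 0.554
  TFR = 5 × 0.554 = 2.77
Difference = 3.645 − 2.77 = 0.875

0.875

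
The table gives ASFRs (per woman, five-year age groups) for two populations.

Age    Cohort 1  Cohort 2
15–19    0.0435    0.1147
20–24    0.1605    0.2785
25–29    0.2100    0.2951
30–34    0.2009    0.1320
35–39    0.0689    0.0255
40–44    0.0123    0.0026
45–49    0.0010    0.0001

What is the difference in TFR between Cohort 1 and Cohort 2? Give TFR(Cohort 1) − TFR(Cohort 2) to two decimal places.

Cohort 1:
  Sum of ASFRs = 0.0435 + 0.1605 + 0.2100 + 0.2009 + 0.0689 + 0.0123 + 0.0010 = 0.6971
  TFR = 5 × 0.6971 = 3.4855
Cohort 2:
  Sum of ASFRs = 0.1147 + 0.2785 + 0.2951 + 0.1320 + 0.0255 + 0.0026 + 0.0001 = 0.8485
  TFR = 5 × 0.8485 = 4.2425
Difference = 3.4855 − 4.2425 = -0.757

-0.76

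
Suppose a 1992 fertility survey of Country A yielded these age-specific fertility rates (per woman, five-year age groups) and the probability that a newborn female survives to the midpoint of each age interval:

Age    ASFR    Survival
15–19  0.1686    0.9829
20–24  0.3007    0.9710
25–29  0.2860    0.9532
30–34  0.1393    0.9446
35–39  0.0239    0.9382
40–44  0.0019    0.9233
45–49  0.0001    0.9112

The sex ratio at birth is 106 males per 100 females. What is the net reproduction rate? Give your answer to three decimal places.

Proportion female at birth = 100 / (100 + 106) = 0.48544.
Each age group contributes 5 × ASFR × survival:
  15–19: 5 × 0.1686 × 0.9829 = 0.82858
  20–24: 5 × 0.3007 × 0.9710 = 1.45990
  25–29: 5 × 0.2860 × 0.9532 = 1.36308
  30–34: 5 × 0.1393 × 0.9446 = 0.65791
  35–39: 5 × 0.0239 × 0.9382 = 0.11211
  40–44: 5 × 0.0019 × 0.9233 = 0.00877
  45–49: 5 × 0.0001 × 0.9112 = 0.00046
Sum = 4.43081
NRR = 0.48544 × 4.43081 = 2.15089

2.151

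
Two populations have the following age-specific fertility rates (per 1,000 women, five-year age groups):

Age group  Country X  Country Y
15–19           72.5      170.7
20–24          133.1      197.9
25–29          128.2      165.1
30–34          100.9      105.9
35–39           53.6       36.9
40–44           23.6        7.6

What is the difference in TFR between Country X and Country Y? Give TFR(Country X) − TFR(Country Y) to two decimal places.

Country X:
  Sum of ASFRs = 72.5 + 133.1 + 128.2 + 100.9 + 53.6 + 23.6 = 511.9
  TFR = 5 × 511.9 / 1000 = 2.5595
Country Y:
  Sum of ASFRs = 170.7 + 197.9 + 165.1 + 105.9 + 36.9 + 7.6 = 684.1
  TFR = 5 × 684.1 / 1000 = 3.4205
Difference = 2.5595 − 3.4205 = -0.861

-0.86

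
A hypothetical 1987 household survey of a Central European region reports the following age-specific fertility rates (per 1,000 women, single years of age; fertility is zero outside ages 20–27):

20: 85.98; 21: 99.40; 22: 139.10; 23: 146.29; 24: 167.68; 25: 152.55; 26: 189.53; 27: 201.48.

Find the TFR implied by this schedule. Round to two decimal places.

1.18

Sum of ASFRs = 85.98 + 99.40 + 139.10 + 146.29 + 167.68 + 152.55 + 189.53 + 201.48 = 1182.01
TFR = 1182.01 / 1000 = 1.18201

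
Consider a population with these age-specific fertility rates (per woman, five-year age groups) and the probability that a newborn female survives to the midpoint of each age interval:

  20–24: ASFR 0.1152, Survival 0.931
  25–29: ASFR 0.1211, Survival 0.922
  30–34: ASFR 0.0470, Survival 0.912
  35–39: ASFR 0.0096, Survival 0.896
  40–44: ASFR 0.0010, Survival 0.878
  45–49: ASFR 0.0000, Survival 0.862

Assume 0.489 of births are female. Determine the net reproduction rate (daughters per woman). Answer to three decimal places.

0.663

Proportion female at birth = 0.489.
Survival-weighted fertility by age (5·fₓ·Sₓ):
  20–24: 5 × 0.1152 × 0.931 = 0.53626
  25–29: 5 × 0.1211 × 0.922 = 0.55827
  30–34: 5 × 0.0470 × 0.912 = 0.21432
  35–39: 5 × 0.0096 × 0.896 = 0.04301
  40–44: 5 × 0.0010 × 0.878 = 0.00439
  45–49: 5 × 0.0000 × 0.862 = 0.00000
Sum = 1.35625
NRR = 0.489 × 1.35625 = 0.66321
An NRR under 1 implies long-run decline under these rates.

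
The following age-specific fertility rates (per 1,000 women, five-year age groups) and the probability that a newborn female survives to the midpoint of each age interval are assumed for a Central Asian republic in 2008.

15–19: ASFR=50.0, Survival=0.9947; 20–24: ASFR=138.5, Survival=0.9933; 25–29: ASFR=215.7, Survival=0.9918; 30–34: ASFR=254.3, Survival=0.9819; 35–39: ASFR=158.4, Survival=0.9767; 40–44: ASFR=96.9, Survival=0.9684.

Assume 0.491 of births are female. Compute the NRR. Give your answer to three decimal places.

Proportion female at birth = 0.491.
Weighting each age-specific rate by interval width and survival:
  15–19: 5 × 50.0/1000 × 0.9947 = 0.24868
  20–24: 5 × 138.5/1000 × 0.9933 = 0.68786
  25–29: 5 × 215.7/1000 × 0.9918 = 1.06966
  30–34: 5 × 254.3/1000 × 0.9819 = 1.24849
  35–39: 5 × 158.4/1000 × 0.9767 = 0.77355
  40–44: 5 × 96.9/1000 × 0.9684 = 0.46919
Sum = 4.49743
NRR = 0.491 × 4.49743 = 2.20824

2.208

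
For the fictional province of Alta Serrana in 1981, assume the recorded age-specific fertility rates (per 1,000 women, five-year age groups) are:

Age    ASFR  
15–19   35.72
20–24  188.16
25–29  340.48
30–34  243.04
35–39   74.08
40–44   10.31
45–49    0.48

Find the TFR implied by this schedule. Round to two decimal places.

Sum of ASFRs = 35.72 + 188.16 + 340.48 + 243.04 + 74.08 + 10.31 + 0.48 = 892.27
TFR = 5 × 892.27 / 1000 = 4.46135

4.46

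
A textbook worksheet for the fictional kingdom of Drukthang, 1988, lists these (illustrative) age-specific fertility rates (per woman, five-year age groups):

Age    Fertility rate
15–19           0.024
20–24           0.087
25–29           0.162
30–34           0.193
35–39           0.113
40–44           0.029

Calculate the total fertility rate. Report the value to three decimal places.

3.040

Sum of ASFRs = 0.024 + 0.087 + 0.162 + 0.193 + 0.113 + 0.029 = 0.608
TFR = 5 × 0.608 = 3.04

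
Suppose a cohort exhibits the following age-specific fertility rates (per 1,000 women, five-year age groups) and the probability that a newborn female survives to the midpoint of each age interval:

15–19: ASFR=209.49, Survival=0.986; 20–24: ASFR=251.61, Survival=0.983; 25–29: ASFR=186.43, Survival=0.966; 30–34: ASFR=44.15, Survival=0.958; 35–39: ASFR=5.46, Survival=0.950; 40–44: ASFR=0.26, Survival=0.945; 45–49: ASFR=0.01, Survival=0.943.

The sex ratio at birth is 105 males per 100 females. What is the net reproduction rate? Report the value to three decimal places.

Proportion female at birth = 100 / (100 + 105) = 0.48780.
Per-age-group product (5 × ASFR × survival probability):
  15–19: 5 × 209.49/1000 × 0.986 = 1.03279
  20–24: 5 × 251.61/1000 × 0.983 = 1.23666
  25–29: 5 × 186.43/1000 × 0.966 = 0.90046
  30–34: 5 × 44.15/1000 × 0.958 = 0.21148
  35–39: 5 × 5.46/1000 × 0.950 = 0.02594
  40–44: 5 × 0.26/1000 × 0.945 = 0.00123
  45–49: 5 × 0.01/1000 × 0.943 = 0.00005
Sum = 3.40861
NRR = 0.48780 × 3.40861 = 1.66272

1.663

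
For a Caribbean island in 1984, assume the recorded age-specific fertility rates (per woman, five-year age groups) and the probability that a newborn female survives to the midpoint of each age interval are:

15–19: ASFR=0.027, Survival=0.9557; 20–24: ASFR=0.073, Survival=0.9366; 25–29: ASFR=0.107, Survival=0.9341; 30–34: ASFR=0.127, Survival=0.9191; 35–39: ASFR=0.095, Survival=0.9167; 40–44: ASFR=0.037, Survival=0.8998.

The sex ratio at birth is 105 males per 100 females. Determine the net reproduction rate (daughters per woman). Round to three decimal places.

1.052

Proportion female at birth = 100 / (100 + 105) = 0.48780.
Weighting each age-specific rate by interval width and survival:
  15–19: 5 × 0.027 × 0.9557 = 0.12902
  20–24: 5 × 0.073 × 0.9366 = 0.34186
  25–29: 5 × 0.107 × 0.9341 = 0.49974
  30–34: 5 × 0.127 × 0.9191 = 0.58363
  35–39: 5 × 0.095 × 0.9167 = 0.43543
  40–44: 5 × 0.037 × 0.8998 = 0.16646
Sum = 2.15614
NRR = 0.48780 × 2.15614 = 1.05177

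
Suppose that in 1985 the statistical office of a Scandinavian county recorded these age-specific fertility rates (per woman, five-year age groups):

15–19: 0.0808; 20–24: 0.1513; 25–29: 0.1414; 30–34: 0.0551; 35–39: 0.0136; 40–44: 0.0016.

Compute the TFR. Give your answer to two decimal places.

Sum of ASFRs = 0.0808 + 0.1513 + 0.1414 + 0.0551 + 0.0136 + 0.0016 = 0.4438
TFR = 5 × 0.4438 = 2.219

2.22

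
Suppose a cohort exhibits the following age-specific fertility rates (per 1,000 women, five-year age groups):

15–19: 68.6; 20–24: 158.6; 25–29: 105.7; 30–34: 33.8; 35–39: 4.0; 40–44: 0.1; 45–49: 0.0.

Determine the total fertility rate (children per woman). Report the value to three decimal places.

1.854

Sum of ASFRs = 68.6 + 158.6 + 105.7 + 33.8 + 4.0 + 0.1 + 0.0 = 370.8
TFR = 5 × 370.8 / 1000 = 1.854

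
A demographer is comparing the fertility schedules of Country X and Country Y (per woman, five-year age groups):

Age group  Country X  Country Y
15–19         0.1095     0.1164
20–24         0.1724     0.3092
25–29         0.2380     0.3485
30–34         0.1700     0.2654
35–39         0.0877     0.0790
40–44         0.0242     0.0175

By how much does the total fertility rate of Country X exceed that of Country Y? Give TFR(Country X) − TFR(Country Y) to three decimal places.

-1.671

Country X:
  Sum of ASFRs = 0.1095 + 0.1724 + 0.2380 + 0.1700 + 0.0877 + 0.0242 = 0.8018
  TFR = 5 × 0.8018 = 4.009
Country Y:
  Sum of ASFRs = 0.1164 + 0.3092 + 0.3485 + 0.2654 + 0.0790 + 0.0175 = 1.1360
  TFR = 5 × 1.1360 = 5.68
Difference = 4.009 − 5.68 = -1.671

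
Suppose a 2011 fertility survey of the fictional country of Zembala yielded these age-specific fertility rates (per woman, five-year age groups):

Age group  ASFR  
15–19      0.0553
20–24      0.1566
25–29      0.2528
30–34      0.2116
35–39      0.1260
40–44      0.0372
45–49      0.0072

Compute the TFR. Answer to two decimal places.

Sum of ASFRs = 0.0553 + 0.1566 + 0.2528 + 0.2116 + 0.1260 + 0.0372 + 0.0072 = 0.8467
TFR = 5 × 0.8467 = 4.2335

4.23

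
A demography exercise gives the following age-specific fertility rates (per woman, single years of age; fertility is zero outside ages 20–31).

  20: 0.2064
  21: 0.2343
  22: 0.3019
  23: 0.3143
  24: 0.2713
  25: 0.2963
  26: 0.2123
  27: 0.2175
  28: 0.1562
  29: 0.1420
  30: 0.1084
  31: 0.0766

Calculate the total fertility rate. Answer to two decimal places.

Sum of ASFRs = 0.2064 + 0.2343 + 0.3019 + 0.3143 + 0.2713 + 0.2963 + 0.2123 + 0.2175 + 0.1562 + 0.1420 + 0.1084 + 0.0766 = 2.5375
TFR = 2.5375

2.54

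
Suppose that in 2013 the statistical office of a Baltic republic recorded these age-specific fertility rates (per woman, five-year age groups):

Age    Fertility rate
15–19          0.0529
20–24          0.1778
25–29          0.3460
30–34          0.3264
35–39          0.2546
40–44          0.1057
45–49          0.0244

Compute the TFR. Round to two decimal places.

6.44

Sum of ASFRs = 0.0529 + 0.1778 + 0.3460 + 0.3264 + 0.2546 + 0.1057 + 0.0244 = 1.2878
TFR = 5 × 1.2878 = 6.439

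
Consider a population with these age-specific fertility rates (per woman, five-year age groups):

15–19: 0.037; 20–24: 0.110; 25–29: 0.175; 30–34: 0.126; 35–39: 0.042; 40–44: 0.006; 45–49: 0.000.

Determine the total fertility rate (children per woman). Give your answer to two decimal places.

2.48

Sum of ASFRs = 0.037 + 0.110 + 0.175 + 0.126 + 0.042 + 0.006 + 0.000 = 0.496
TFR = 5 × 0.496 = 2.48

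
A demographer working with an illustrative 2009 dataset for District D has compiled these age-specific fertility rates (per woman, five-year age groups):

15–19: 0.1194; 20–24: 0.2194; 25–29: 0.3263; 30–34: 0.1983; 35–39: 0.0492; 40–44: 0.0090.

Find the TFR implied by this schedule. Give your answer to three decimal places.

Sum of ASFRs = 0.1194 + 0.2194 + 0.3263 + 0.1983 + 0.0492 + 0.0090 = 0.9216
TFR = 5 × 0.9216 = 4.608

4.608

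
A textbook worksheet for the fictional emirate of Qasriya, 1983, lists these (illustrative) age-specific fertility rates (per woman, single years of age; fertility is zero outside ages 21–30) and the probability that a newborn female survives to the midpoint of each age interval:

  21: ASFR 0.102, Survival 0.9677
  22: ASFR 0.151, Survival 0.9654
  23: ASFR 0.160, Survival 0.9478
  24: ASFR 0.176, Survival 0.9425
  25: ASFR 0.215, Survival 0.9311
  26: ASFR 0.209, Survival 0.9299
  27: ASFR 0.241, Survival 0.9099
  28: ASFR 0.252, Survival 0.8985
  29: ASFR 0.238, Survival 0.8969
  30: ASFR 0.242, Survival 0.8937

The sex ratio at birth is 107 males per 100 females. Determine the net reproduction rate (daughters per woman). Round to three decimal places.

Proportion female at birth = 100 / (100 + 107) = 0.48309.
Survival-weighted fertility by age (1·fₓ·Sₓ):
  21: 1 × 0.102 × 0.9677 = 0.09871
  22: 1 × 0.151 × 0.9654 = 0.14578
  23: 1 × 0.160 × 0.9478 = 0.15165
  24: 1 × 0.176 × 0.9425 = 0.16588
  25: 1 × 0.215 × 0.9311 = 0.20019
  26: 1 × 0.209 × 0.9299 = 0.19435
  27: 1 × 0.241 × 0.9099 = 0.21929
  28: 1 × 0.252 × 0.8985 = 0.22642
  29: 1 × 0.238 × 0.8969 = 0.21346
  30: 1 × 0.242 × 0.8937 = 0.21628
Sum = 1.83201
NRR = 0.48309 × 1.83201 = 0.88503
With NRR below 1 the population is below replacement fertility.

0.885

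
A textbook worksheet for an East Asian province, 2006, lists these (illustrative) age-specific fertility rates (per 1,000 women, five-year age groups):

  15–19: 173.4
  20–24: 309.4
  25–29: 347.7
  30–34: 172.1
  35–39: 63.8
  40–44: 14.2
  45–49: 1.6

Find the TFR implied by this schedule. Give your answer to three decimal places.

5.411

Sum of ASFRs = 173.4 + 309.4 + 347.7 + 172.1 + 63.8 + 14.2 + 1.6 = 1082.2
TFR = 5 × 1082.2 / 1000 = 5.411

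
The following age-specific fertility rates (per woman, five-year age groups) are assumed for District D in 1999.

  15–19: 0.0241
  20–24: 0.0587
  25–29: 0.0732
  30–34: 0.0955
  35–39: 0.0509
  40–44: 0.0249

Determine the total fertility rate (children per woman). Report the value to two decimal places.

Sum of ASFRs = 0.0241 + 0.0587 + 0.0732 + 0.0955 + 0.0509 + 0.0249 = 0.3273
TFR = 5 × 0.3273 = 1.6365

1.64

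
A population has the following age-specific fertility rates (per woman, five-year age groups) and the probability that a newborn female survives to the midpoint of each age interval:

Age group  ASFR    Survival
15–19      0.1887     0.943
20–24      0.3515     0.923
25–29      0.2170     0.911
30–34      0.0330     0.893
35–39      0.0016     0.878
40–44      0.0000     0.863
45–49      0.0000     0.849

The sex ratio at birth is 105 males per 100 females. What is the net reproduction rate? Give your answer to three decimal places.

Proportion female at birth = 100 / (100 + 105) = 0.48780.
Survival-weighted fertility by age (5·fₓ·Sₓ):
  15–19: 5 × 0.1887 × 0.943 = 0.88972
  20–24: 5 × 0.3515 × 0.923 = 1.62217
  25–29: 5 × 0.2170 × 0.911 = 0.98844
  30–34: 5 × 0.0330 × 0.893 = 0.14735
  35–39: 5 × 0.0016 × 0.878 = 0.00702
  40–44: 5 × 0.0000 × 0.863 = 0.00000
  45–49: 5 × 0.0000 × 0.849 = 0.00000
Sum = 3.65470
NRR = 0.48780 × 3.65470 = 1.78276

1.783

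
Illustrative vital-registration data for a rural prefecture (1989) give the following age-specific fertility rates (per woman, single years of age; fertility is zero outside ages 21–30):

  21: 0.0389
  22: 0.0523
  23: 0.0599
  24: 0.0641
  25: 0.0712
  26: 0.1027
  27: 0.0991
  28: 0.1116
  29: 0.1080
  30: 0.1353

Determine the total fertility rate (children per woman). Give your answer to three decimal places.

Sum of ASFRs = 0.0389 + 0.0523 + 0.0599 + 0.0641 + 0.0712 + 0.1027 + 0.0991 + 0.1116 + 0.1080 + 0.1353 = 0.8431
TFR = 0.8431

0.843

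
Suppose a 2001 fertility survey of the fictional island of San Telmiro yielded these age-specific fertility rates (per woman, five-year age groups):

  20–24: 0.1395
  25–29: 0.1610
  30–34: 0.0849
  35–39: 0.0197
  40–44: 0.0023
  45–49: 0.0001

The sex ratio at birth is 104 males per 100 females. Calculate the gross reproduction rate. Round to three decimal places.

0.999

Proportion female at birth = 100 / (100 + 104) = 0.49020.
Sum of ASFRs = 0.1395 + 0.1610 + 0.0849 + 0.0197 + 0.0023 + 0.0001 = 0.4075
TFR = 5 × 0.4075 = 2.0375
GRR = 0.49020 × 2.0375 = 0.99878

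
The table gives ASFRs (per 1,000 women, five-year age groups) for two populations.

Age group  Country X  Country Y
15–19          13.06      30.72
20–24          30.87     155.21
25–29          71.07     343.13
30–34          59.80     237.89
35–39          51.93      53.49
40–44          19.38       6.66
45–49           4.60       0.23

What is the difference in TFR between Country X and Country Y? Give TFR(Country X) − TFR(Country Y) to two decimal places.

Country X:
  Sum of ASFRs = 13.06 + 30.87 + 71.07 + 59.80 + 51.93 + 19.38 + 4.60 = 250.71
  TFR = 5 × 250.71 / 1000 = 1.25355
Country Y:
  Sum of ASFRs = 30.72 + 155.21 + 343.13 + 237.89 + 53.49 + 6.66 + 0.23 = 827.33
  TFR = 5 × 827.33 / 1000 = 4.13665
Difference = 1.25355 − 4.13665 = -2.8831

-2.88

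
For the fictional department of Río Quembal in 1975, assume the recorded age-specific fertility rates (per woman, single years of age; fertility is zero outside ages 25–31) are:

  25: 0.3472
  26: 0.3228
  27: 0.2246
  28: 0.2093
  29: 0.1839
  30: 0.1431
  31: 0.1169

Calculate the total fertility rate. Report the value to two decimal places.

Sum of ASFRs = 0.3472 + 0.3228 + 0.2246 + 0.2093 + 0.1839 + 0.1431 + 0.1169 = 1.5478
TFR = 1.5478

1.55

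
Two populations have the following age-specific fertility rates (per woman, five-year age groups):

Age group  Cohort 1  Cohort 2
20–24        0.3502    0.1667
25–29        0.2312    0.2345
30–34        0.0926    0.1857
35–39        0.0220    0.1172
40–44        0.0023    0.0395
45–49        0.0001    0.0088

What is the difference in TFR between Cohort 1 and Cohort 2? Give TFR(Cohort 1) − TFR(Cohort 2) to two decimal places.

-0.27

Cohort 1:
  Sum of ASFRs = 0.3502 + 0.2312 + 0.0926 + 0.0220 + 0.0023 + 0.0001 = 0.6984
  TFR = 5 × 0.6984 = 3.492
Cohort 2:
  Sum of ASFRs = 0.1667 + 0.2345 + 0.1857 + 0.1172 + 0.0395 + 0.0088 = 0.7524
  TFR = 5 × 0.7524 = 3.762
Difference = 3.492 − 3.762 = -0.27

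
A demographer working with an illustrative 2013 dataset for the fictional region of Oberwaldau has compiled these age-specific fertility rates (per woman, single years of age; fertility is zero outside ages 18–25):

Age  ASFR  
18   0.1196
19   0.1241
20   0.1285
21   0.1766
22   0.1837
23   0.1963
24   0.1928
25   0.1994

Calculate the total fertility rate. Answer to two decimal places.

1.32

Sum of ASFRs = 0.1196 + 0.1241 + 0.1285 + 0.1766 + 0.1837 + 0.1963 + 0.1928 + 0.1994 = 1.3210
TFR = 1.321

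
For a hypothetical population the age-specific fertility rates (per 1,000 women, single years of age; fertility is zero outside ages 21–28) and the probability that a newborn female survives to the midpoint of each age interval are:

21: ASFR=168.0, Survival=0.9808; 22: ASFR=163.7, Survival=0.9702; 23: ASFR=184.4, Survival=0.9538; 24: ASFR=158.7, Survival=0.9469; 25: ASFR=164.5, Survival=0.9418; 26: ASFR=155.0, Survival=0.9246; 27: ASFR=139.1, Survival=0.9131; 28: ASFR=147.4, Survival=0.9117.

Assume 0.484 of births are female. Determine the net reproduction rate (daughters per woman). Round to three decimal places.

0.585

Proportion female at birth = 0.484.
Weighting each age-specific rate by interval width and survival:
  21: 1 × 168.0/1000 × 0.9808 = 0.16477
  22: 1 × 163.7/1000 × 0.9702 = 0.15882
  23: 1 × 184.4/1000 × 0.9538 = 0.17588
  24: 1 × 158.7/1000 × 0.9469 = 0.15027
  25: 1 × 164.5/1000 × 0.9418 = 0.15493
  26: 1 × 155.0/1000 × 0.9246 = 0.14331
  27: 1 × 139.1/1000 × 0.9131 = 0.12701
  28: 1 × 147.4/1000 × 0.9117 = 0.13438
Sum = 1.20937
NRR = 0.484 × 1.20937 = 0.58534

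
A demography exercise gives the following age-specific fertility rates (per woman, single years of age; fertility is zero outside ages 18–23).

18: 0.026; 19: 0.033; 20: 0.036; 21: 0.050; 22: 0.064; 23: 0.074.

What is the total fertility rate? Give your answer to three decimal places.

0.283

Sum of ASFRs = 0.026 + 0.033 + 0.036 + 0.050 + 0.064 + 0.074 = 0.283
TFR = 0.283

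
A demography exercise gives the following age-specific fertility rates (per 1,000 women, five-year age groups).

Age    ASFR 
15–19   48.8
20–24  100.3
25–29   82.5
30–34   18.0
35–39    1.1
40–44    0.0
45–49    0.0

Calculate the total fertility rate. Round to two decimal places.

Sum of ASFRs = 48.8 + 100.3 + 82.5 + 18.0 + 1.1 + 0.0 + 0.0 = 250.7
TFR = 5 × 250.7 / 1000 = 1.2535

1.25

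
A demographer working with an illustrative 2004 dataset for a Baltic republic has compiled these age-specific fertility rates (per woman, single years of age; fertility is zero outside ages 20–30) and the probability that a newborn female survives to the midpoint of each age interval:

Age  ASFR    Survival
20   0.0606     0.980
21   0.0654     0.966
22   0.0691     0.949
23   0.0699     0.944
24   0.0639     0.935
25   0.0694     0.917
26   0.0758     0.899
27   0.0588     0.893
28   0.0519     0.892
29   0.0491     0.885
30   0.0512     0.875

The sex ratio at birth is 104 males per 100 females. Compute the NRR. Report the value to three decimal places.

Proportion female at birth = 100 / (100 + 104) = 0.49020.
Each age group contributes 1 × ASFR × survival:
  20: 1 × 0.0606 × 0.980 = 0.05939
  21: 1 × 0.0654 × 0.966 = 0.06318
  22: 1 × 0.0691 × 0.949 = 0.06558
  23: 1 × 0.0699 × 0.944 = 0.06599
  24: 1 × 0.0639 × 0.935 = 0.05975
  25: 1 × 0.0694 × 0.917 = 0.06364
  26: 1 × 0.0758 × 0.899 = 0.06814
  27: 1 × 0.0588 × 0.893 = 0.05251
  28: 1 × 0.0519 × 0.892 = 0.04629
  29: 1 × 0.0491 × 0.885 = 0.04345
  30: 1 × 0.0512 × 0.875 = 0.04480
Sum = 0.63272
NRR = 0.49020 × 0.63272 = 0.31016

0.310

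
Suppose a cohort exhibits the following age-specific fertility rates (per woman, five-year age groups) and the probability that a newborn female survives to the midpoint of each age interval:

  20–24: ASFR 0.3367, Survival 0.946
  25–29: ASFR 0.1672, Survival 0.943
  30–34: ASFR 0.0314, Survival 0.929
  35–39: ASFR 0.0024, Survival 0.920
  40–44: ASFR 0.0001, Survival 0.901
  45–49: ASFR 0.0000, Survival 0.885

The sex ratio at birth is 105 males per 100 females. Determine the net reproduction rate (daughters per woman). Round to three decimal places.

Proportion female at birth = 100 / (100 + 105) = 0.48780.
Weighting each age-specific rate by interval width and survival:
  20–24: 5 × 0.3367 × 0.946 = 1.59259
  25–29: 5 × 0.1672 × 0.943 = 0.78835
  30–34: 5 × 0.0314 × 0.929 = 0.14585
  35–39: 5 × 0.0024 × 0.920 = 0.01104
  40–44: 5 × 0.0001 × 0.901 = 0.00045
  45–49: 5 × 0.0000 × 0.885 = 0.00000
Sum = 2.53828
NRR = 0.48780 × 2.53828 = 1.23817

1.238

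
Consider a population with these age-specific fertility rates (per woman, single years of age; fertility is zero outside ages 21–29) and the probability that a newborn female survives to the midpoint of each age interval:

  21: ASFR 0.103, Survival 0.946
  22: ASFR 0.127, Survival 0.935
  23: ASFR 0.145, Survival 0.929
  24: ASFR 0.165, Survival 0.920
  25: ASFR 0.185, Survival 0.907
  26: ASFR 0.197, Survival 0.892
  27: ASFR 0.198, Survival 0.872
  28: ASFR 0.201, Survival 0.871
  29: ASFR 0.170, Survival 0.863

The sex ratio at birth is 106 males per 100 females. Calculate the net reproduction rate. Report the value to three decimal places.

Proportion female at birth = 100 / (100 + 106) = 0.48544.
Survival-weighted fertility by age (1·fₓ·Sₓ):
  21: 1 × 0.103 × 0.946 = 0.09744
  22: 1 × 0.127 × 0.935 = 0.11875
  23: 1 × 0.145 × 0.929 = 0.13471
  24: 1 × 0.165 × 0.920 = 0.15180
  25: 1 × 0.185 × 0.907 = 0.16780
  26: 1 × 0.197 × 0.892 = 0.17572
  27: 1 × 0.198 × 0.872 = 0.17266
  28: 1 × 0.201 × 0.871 = 0.17507
  29: 1 × 0.170 × 0.863 = 0.14671
Sum = 1.34066
NRR = 0.48544 × 1.34066 = 0.65081
An NRR under 1 implies long-run decline under these rates.

0.651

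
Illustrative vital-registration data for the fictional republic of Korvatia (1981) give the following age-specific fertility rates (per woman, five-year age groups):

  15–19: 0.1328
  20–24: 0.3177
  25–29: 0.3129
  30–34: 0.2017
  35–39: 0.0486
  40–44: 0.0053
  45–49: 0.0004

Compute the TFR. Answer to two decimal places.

5.10

Sum of ASFRs = 0.1328 + 0.3177 + 0.3129 + 0.2017 + 0.0486 + 0.0053 + 0.0004 = 1.0194
TFR = 5 × 1.0194 = 5.097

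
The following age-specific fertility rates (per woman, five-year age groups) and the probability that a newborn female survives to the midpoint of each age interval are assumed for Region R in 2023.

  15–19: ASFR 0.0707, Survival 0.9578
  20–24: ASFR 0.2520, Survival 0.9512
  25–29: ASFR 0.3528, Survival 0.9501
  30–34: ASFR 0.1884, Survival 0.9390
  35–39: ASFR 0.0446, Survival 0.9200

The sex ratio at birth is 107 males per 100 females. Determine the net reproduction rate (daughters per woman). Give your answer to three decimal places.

2.079

Proportion female at birth = 100 / (100 + 107) = 0.48309.
Survival-weighted fertility by age (5·fₓ·Sₓ):
  15–19: 5 × 0.0707 × 0.9578 = 0.33858
  20–24: 5 × 0.2520 × 0.9512 = 1.19851
  25–29: 5 × 0.3528 × 0.9501 = 1.67598
  30–34: 5 × 0.1884 × 0.9390 = 0.88454
  35–39: 5 × 0.0446 × 0.9200 = 0.20516
Sum = 4.30277
NRR = 0.48309 × 4.30277 = 2.07863
An NRR exceeding 1 indicates intrinsic growth under these rates.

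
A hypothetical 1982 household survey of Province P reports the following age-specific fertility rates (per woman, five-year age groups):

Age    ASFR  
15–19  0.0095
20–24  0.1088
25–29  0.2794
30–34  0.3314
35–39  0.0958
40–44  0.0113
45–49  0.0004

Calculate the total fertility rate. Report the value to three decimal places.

Sum of ASFRs = 0.0095 + 0.1088 + 0.2794 + 0.3314 + 0.0958 + 0.0113 + 0.0004 = 0.8366
TFR = 5 × 0.8366 = 4.183

4.183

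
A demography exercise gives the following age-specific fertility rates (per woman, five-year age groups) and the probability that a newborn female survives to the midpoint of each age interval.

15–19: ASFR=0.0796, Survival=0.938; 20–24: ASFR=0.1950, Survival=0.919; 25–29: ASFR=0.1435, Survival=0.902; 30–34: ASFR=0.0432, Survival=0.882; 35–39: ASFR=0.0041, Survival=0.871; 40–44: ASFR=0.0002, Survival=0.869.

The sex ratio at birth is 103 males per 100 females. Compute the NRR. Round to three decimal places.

Proportion female at birth = 100 / (100 + 103) = 0.49261.
Survival-weighted fertility by age (5·fₓ·Sₓ):
  15–19: 5 × 0.0796 × 0.938 = 0.37332
  20–24: 5 × 0.1950 × 0.919 = 0.89603
  25–29: 5 × 0.1435 × 0.902 = 0.64719
  30–34: 5 × 0.0432 × 0.882 = 0.19051
  35–39: 5 × 0.0041 × 0.871 = 0.01786
  40–44: 5 × 0.0002 × 0.869 = 0.00087
Sum = 2.12578
NRR = 0.49261 × 2.12578 = 1.04718
With NRR above 1 the population is above replacement fertility.

1.047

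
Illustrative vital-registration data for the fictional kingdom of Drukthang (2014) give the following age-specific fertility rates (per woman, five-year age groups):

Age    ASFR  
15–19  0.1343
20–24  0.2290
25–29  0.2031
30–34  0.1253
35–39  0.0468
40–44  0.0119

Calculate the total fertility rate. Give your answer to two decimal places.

Sum of ASFRs = 0.1343 + 0.2290 + 0.2031 + 0.1253 + 0.0468 + 0.0119 = 0.7504
TFR = 5 × 0.7504 = 3.752

3.75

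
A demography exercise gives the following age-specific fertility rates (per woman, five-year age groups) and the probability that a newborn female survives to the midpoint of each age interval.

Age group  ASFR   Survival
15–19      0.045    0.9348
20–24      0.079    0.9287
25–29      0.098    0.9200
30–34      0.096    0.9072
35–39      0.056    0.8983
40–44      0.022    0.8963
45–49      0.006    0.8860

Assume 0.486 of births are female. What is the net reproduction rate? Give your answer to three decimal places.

0.894

Proportion female at birth = 0.486.
Weighting each age-specific rate by interval width and survival:
  15–19: 5 × 0.045 × 0.9348 = 0.21033
  20–24: 5 × 0.079 × 0.9287 = 0.36684
  25–29: 5 × 0.098 × 0.9200 = 0.45080
  30–34: 5 × 0.096 × 0.9072 = 0.43546
  35–39: 5 × 0.056 × 0.8983 = 0.25152
  40–44: 5 × 0.022 × 0.8963 = 0.09859
  45–49: 5 × 0.006 × 0.8860 = 0.02658
Sum = 1.84012
NRR = 0.486 × 1.84012 = 0.89430
With NRR below 1 the population is below replacement fertility.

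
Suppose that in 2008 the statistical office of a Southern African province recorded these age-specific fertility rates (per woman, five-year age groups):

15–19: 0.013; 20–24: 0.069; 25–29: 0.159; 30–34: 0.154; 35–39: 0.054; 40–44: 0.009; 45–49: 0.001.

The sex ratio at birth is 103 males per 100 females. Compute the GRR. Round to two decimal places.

1.13

Proportion female at birth = 100 / (100 + 103) = 0.49261.
Sum of ASFRs = 0.013 + 0.069 + 0.159 + 0.154 + 0.054 + 0.009 + 0.001 = 0.459
TFR = 5 × 0.459 = 2.295
GRR = 0.49261 × 2.295 = 1.13054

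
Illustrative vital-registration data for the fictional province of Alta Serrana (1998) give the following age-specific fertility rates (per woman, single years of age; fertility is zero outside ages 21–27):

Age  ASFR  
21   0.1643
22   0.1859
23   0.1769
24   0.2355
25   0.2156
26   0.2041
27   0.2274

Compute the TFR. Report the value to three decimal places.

1.410

Sum of ASFRs = 0.1643 + 0.1859 + 0.1769 + 0.2355 + 0.2156 + 0.2041 + 0.2274 = 1.4097
TFR = 1.4097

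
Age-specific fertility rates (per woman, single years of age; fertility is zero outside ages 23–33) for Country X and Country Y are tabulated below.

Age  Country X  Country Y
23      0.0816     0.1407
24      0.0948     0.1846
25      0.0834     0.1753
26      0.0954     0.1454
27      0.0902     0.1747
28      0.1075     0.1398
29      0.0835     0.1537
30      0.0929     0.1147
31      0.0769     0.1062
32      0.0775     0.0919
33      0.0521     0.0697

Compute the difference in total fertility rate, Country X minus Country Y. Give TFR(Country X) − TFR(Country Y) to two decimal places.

Country X:
  Sum of ASFRs = 0.0816 + 0.0948 + 0.0834 + 0.0954 + 0.0902 + 0.1075 + 0.0835 + 0.0929 + 0.0769 + 0.0775 + 0.0521 = 0.9358
  TFR = 0.9358
Country Y:
  Sum of ASFRs = 0.1407 + 0.1846 + 0.1753 + 0.1454 + 0.1747 + 0.1398 + 0.1537 + 0.1147 + 0.1062 + 0.0919 + 0.0697 = 1.4967
  TFR = 1.4967
Difference = 0.9358 − 1.4967 = -0.5609

-0.56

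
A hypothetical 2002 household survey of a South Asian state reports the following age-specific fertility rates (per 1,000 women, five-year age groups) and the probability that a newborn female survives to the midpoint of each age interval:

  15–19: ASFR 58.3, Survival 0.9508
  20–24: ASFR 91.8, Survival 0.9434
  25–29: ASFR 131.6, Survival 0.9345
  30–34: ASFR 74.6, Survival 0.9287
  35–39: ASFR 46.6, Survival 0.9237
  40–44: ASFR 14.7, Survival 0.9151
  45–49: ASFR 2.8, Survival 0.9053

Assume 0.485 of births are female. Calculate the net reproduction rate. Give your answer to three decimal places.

Proportion female at birth = 0.485.
Weighting each age-specific rate by interval width and survival:
  15–19: 5 × 58.3/1000 × 0.9508 = 0.27716
  20–24: 5 × 91.8/1000 × 0.9434 = 0.43302
  25–29: 5 × 131.6/1000 × 0.9345 = 0.61490
  30–34: 5 × 74.6/1000 × 0.9287 = 0.34641
  35–39: 5 × 46.6/1000 × 0.9237 = 0.21522
  40–44: 5 × 14.7/1000 × 0.9151 = 0.06726
  45–49: 5 × 2.8/1000 × 0.9053 = 0.01267
Sum = 1.96664
NRR = 0.485 × 1.96664 = 0.95382

0.954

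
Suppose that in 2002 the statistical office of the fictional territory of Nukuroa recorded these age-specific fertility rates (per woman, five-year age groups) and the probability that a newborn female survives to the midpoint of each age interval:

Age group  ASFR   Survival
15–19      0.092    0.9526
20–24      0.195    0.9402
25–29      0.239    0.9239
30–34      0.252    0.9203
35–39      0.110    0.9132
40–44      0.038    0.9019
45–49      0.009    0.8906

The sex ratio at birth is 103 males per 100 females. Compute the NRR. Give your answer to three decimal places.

2.134

Proportion female at birth = 100 / (100 + 103) = 0.49261.
Survival-weighted fertility by age (5·fₓ·Sₓ):
  15–19: 5 × 0.092 × 0.9526 = 0.43820
  20–24: 5 × 0.195 × 0.9402 = 0.91670
  25–29: 5 × 0.239 × 0.9239 = 1.10406
  30–34: 5 × 0.252 × 0.9203 = 1.15958
  35–39: 5 × 0.110 × 0.9132 = 0.50226
  40–44: 5 × 0.038 × 0.9019 = 0.17136
  45–49: 5 × 0.009 × 0.8906 = 0.04008
Sum = 4.33224
NRR = 0.49261 × 4.33224 = 2.13410
With NRR above 1 the population is above replacement fertility.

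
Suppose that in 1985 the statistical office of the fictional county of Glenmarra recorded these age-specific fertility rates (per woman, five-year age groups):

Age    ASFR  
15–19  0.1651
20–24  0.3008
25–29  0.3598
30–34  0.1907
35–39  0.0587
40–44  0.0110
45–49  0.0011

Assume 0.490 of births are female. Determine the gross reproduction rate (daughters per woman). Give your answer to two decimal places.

2.66

Proportion female at birth = 0.490.
Sum of ASFRs = 0.1651 + 0.3008 + 0.3598 + 0.1907 + 0.0587 + 0.0110 + 0.0011 = 1.0872
TFR = 5 × 1.0872 = 5.436
GRR = 0.490 × 5.436 = 2.66364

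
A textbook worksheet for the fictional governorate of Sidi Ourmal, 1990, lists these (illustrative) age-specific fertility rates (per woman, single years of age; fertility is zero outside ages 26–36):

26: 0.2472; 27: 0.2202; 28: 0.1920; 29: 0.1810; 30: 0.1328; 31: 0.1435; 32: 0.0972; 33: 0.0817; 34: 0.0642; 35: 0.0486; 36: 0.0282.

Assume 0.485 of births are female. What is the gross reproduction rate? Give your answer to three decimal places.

Proportion female at birth = 0.485.
Sum of ASFRs = 0.2472 + 0.2202 + 0.1920 + 0.1810 + 0.1328 + 0.1435 + 0.0972 + 0.0817 + 0.0642 + 0.0486 + 0.0282 = 1.4366
TFR = 1.4366
GRR = 0.485 × 1.4366 = 0.69675

0.697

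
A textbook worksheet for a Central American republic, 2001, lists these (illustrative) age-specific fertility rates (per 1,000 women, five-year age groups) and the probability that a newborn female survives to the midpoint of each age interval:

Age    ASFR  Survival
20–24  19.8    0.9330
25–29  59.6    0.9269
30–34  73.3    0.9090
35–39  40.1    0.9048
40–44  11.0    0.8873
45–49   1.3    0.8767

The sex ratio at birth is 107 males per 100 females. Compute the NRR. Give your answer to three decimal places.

0.453

Proportion female at birth = 100 / (100 + 107) = 0.48309.
Each age group contributes 5 × ASFR × survival:
  20–24: 5 × 19.8/1000 × 0.9330 = 0.09237
  25–29: 5 × 59.6/1000 × 0.9269 = 0.27622
  30–34: 5 × 73.3/1000 × 0.9090 = 0.33315
  35–39: 5 × 40.1/1000 × 0.9048 = 0.18141
  40–44: 5 × 11.0/1000 × 0.8873 = 0.04880
  45–49: 5 × 1.3/1000 × 0.8767 = 0.00570
Sum = 0.93765
NRR = 0.48309 × 0.93765 = 0.45297
With NRR below 1 the population is below replacement fertility.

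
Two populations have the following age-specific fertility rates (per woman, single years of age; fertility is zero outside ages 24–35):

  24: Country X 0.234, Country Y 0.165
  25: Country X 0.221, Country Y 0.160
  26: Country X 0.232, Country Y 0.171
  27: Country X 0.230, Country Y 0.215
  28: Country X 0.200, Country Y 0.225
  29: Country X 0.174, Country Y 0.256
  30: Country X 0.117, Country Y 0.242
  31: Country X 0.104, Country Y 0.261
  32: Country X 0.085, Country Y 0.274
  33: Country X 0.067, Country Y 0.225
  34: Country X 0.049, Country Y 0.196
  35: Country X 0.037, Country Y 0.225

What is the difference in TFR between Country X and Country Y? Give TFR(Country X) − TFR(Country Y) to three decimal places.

Country X:
  Sum of ASFRs = 0.234 + 0.221 + 0.232 + 0.230 + 0.200 + 0.174 + 0.117 + 0.104 + 0.085 + 0.067 + 0.049 + 0.037 = 1.750
  TFR = 1.75
Country Y:
  Sum of ASFRs = 0.165 + 0.160 + 0.171 + 0.215 + 0.225 + 0.256 + 0.242 + 0.261 + 0.274 + 0.225 + 0.196 + 0.225 = 2.615
  TFR = 2.615
Difference = 1.75 − 2.615 = -0.865

-0.865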